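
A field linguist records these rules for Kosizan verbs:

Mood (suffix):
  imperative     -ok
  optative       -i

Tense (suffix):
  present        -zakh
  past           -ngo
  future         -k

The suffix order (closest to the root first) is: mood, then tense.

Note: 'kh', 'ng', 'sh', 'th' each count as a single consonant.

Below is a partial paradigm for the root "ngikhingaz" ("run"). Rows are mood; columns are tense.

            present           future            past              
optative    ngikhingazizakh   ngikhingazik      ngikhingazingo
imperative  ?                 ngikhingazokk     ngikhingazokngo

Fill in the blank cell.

Attach mood imperative -ok → ngikhingazok.
Attach tense present -zakh → ngikhingazokzakh.

ngikhingazokzakh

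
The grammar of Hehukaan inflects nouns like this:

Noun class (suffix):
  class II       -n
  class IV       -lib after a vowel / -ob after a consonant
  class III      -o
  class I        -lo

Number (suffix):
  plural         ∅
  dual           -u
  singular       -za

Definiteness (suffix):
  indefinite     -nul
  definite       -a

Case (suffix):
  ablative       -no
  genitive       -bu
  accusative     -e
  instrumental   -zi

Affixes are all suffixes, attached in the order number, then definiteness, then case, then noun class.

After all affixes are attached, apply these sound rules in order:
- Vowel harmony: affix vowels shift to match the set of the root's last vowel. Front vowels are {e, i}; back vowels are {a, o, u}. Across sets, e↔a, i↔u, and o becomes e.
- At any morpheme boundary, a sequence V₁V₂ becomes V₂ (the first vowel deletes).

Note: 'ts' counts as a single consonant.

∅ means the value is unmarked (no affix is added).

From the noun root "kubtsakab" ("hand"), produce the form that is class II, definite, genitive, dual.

kubtsakababun

Attach number dual -u → kubtsakabu.
Attach definiteness definite -a → kubtsakabua.
Attach case genitive -bu → kubtsakabuabu.
Attach noun class class II -n → kubtsakabuabun.
Vowel harmony: no change.
Apply vowel deletion: kubtsakabuabun → kubtsakababun.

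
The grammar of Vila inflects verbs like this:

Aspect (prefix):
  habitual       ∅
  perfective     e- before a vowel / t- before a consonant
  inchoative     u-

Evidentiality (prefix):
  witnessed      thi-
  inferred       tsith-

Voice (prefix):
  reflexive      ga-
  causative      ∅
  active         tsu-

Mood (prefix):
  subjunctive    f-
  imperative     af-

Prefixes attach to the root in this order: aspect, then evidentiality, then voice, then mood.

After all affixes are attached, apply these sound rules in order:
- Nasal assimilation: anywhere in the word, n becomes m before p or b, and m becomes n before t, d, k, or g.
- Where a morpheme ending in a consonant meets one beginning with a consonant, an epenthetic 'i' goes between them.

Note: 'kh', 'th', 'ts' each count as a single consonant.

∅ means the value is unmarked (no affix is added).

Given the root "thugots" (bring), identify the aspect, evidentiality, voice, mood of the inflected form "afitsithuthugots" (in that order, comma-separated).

Segment: af-tsith-u-thugots.
aspect: u- → inchoative.
evidentiality: tsith- → inferred.
voice: ∅ → causative.
mood: af- → imperative.

inchoative, inferred, causative, imperative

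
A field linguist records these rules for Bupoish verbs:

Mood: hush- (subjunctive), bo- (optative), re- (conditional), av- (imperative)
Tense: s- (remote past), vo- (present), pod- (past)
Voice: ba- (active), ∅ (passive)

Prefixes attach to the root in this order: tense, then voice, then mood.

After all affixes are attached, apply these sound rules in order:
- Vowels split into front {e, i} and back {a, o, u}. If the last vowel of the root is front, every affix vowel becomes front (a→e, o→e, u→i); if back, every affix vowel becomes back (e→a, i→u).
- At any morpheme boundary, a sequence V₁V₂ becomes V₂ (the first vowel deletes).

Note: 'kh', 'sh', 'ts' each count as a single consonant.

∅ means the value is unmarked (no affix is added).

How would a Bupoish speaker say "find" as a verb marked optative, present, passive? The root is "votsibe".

Attach tense present vo- → vovotsibe.
voice = passive: zero marking, form stays vovotsibe.
Attach mood optative bo- → bovovotsibe.
Apply vowel harmony: bovovotsibe → bevevotsibe.
Vowel deletion: no change.

bevevotsibe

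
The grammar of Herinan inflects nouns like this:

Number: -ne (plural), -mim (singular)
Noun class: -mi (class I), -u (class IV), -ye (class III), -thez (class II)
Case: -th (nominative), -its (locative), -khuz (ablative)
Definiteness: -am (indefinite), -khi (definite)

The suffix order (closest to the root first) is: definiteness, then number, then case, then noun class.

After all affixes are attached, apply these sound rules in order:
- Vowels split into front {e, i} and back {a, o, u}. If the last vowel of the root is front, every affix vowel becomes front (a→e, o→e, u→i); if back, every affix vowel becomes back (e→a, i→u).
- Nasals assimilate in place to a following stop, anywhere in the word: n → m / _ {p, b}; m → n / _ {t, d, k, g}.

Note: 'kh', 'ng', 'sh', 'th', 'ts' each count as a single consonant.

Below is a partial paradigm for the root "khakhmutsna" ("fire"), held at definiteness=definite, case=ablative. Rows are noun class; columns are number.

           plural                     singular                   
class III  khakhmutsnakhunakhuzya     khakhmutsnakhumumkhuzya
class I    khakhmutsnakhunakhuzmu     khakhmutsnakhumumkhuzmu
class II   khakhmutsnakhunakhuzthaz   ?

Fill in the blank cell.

khakhmutsnakhumumkhuzthaz

Attach definiteness definite -khi → khakhmutsnakhi.
Attach number singular -mim → khakhmutsnakhimim.
Attach case ablative -khuz → khakhmutsnakhimimkhuz.
Attach noun class class II -thez → khakhmutsnakhimimkhuzthez.
Apply vowel harmony: khakhmutsnakhimimkhuzthez → khakhmutsnakhumumkhuzthaz.
Nasal assimilation: no change.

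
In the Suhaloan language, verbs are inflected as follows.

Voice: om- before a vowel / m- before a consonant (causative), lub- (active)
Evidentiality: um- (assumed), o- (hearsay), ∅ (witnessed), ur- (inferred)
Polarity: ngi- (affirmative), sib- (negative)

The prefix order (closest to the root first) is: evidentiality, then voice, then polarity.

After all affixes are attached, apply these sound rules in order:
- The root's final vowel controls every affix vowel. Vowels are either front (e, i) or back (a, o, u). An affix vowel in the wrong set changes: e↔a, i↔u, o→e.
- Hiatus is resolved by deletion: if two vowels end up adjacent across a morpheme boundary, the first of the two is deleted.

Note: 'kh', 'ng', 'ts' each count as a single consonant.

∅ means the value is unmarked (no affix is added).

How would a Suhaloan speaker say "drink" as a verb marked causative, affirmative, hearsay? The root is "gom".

Attach evidentiality hearsay o- → ogom.
Attach voice causative om- (before vowel 'o') → omogom.
Attach polarity affirmative ngi- → ngiomogom.
Apply vowel harmony: ngiomogom → nguomogom.
Apply vowel deletion: nguomogom → ngomogom.

ngomogom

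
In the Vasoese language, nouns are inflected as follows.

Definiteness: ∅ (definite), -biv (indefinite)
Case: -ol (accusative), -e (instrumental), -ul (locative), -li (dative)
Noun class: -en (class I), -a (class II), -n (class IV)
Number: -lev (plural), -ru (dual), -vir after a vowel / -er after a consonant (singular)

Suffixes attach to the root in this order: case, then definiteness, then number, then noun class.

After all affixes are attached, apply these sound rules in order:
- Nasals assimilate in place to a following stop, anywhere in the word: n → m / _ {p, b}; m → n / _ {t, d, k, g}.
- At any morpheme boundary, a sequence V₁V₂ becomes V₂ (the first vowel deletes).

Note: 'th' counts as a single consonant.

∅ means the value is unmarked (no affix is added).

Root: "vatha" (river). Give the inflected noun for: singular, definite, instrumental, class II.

vathevira

Attach case instrumental -e → vathae.
definiteness = definite: zero marking, form stays vathae.
Attach number singular -vir (after vowel 'e') → vathaevir.
Attach noun class class II -a → vathaevira.
Nasal assimilation: no change.
Apply vowel deletion: vathaevira → vathevira.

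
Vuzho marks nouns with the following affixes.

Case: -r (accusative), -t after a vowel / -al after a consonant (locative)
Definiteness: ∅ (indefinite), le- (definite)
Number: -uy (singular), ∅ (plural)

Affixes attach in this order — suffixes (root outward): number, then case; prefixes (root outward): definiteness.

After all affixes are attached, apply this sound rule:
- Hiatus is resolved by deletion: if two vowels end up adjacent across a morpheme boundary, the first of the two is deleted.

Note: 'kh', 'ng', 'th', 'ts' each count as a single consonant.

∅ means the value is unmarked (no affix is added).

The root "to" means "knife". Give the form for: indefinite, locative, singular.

tuyal

Attach number singular -uy → touy.
Attach case locative -al (after consonant 'y') → touyal.
definiteness = indefinite: zero marking, form stays touyal.
Apply vowel deletion: touyal → tuyal.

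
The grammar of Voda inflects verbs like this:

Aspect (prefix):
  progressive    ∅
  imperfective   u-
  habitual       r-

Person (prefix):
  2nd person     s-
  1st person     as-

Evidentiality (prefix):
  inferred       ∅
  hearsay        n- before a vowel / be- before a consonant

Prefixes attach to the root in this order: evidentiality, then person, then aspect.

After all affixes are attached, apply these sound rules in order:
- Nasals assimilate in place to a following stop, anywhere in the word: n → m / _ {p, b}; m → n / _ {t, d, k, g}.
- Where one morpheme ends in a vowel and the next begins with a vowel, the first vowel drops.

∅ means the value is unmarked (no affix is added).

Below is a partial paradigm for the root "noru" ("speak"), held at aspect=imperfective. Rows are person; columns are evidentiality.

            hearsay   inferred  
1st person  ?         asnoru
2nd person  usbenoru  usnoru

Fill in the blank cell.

asbenoru

Attach evidentiality hearsay be- (before consonant 'n') → benoru.
Attach person 1st person as- → asbenoru.
Attach aspect imperfective u- → uasbenoru.
Nasal assimilation: no change.
Apply vowel deletion: uasbenoru → asbenoru.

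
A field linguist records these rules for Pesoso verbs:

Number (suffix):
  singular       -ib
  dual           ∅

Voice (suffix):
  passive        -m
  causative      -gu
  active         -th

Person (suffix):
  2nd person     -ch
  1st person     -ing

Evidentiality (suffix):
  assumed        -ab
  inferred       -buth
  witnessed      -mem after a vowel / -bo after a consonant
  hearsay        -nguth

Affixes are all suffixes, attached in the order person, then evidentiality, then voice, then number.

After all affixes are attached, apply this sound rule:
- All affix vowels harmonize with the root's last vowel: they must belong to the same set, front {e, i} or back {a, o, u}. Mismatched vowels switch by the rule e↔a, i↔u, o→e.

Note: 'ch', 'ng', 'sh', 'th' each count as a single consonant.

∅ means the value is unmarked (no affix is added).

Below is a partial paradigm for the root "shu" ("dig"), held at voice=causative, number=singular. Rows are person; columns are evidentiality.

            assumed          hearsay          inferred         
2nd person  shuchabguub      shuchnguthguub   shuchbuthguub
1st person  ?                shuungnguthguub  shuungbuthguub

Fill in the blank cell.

Attach person 1st person -ing → shuing.
Attach evidentiality assumed -ab → shuingab.
Attach voice causative -gu → shuingabgu.
Attach number singular -ib → shuingabguib.
Apply vowel harmony: shuingabguib → shuungabguub.

shuungabguub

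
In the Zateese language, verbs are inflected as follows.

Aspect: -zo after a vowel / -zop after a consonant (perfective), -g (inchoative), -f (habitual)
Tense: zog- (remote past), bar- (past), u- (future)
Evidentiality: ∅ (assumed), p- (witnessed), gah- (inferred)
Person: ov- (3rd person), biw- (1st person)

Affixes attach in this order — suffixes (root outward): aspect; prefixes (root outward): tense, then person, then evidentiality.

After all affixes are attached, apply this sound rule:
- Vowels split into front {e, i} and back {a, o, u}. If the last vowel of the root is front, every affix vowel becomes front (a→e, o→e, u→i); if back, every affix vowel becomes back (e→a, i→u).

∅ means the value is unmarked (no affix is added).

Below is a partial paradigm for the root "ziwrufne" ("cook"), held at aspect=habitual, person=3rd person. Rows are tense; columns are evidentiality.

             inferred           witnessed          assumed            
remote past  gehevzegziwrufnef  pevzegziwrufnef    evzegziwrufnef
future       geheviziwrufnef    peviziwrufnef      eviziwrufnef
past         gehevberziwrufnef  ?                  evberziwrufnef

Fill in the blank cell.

pevberziwrufnef

Attach tense past bar- → barziwrufne.
Attach aspect habitual -f → barziwrufnef.
Attach person 3rd person ov- → ovbarziwrufnef.
Attach evidentiality witnessed p- → povbarziwrufnef.
Apply vowel harmony: povbarziwrufnef → pevberziwrufnef.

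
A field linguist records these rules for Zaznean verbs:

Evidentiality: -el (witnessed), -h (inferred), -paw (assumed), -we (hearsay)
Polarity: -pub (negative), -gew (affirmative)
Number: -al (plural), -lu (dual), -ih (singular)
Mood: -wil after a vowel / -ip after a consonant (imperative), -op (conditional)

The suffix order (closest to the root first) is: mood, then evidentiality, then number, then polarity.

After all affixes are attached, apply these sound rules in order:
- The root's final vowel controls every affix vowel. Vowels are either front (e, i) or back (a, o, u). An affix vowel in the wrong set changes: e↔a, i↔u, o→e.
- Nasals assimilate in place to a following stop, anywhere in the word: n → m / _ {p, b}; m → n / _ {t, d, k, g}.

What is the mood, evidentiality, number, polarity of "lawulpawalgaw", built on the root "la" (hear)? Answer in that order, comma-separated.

Segment: la-wil-paw-al-gew.
mood: -wil/ip → imperative.
evidentiality: -paw → assumed.
number: -al → plural.
polarity: -gew → affirmative.

imperative, assumed, plural, affirmative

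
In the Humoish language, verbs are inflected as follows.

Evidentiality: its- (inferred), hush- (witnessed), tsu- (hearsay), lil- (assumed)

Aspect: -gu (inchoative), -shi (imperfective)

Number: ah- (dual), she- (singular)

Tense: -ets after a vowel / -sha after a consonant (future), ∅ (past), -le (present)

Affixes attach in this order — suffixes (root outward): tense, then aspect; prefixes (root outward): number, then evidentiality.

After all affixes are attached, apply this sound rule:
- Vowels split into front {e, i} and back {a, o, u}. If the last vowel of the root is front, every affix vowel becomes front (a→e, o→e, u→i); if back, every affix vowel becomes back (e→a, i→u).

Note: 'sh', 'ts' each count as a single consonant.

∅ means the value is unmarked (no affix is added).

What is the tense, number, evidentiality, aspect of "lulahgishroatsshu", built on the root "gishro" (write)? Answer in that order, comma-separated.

Segment: lil-ah-gishro-ets-shi.
tense: -ets/sha → future.
number: ah- → dual.
evidentiality: lil- → assumed.
aspect: -shi → imperfective.

future, dual, assumed, imperfective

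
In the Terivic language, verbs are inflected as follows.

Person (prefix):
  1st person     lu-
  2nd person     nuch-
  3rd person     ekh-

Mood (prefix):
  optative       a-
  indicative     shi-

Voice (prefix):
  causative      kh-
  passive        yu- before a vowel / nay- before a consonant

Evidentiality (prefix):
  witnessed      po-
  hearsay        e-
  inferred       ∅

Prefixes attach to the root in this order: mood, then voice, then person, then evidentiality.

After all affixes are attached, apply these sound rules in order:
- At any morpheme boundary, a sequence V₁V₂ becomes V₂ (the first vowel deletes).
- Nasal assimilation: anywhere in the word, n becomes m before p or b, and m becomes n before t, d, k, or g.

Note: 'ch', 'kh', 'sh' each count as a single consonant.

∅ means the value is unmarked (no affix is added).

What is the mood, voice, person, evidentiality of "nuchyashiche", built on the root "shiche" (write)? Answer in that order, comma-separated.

optative, passive, 2nd person, inferred

Segment: nuch-yu-a-shiche.
mood: a- → optative.
voice: yu/nay- → passive.
person: nuch- → 2nd person.
evidentiality: ∅ → inferred.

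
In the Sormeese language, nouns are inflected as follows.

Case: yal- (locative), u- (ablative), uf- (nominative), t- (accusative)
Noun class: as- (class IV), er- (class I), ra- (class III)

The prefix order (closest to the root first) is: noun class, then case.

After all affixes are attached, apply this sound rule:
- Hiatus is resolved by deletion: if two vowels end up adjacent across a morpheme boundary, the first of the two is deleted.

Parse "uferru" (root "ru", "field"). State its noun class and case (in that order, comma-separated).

class I, nominative

Segment: uf-er-ru.
noun class: er- → class I.
case: uf- → nominative.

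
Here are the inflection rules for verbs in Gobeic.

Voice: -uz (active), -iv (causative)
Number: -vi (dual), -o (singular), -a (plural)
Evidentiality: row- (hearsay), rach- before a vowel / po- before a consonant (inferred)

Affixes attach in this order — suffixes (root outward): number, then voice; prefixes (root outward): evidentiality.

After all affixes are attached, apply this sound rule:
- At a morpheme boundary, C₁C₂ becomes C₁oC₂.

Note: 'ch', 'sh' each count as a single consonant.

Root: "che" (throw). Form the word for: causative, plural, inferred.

Attach number plural -a → chea.
Attach evidentiality inferred po- (before consonant 'ch') → pochea.
Attach voice causative -iv → pocheaiv.
Epenthesis: no change.

pocheaiv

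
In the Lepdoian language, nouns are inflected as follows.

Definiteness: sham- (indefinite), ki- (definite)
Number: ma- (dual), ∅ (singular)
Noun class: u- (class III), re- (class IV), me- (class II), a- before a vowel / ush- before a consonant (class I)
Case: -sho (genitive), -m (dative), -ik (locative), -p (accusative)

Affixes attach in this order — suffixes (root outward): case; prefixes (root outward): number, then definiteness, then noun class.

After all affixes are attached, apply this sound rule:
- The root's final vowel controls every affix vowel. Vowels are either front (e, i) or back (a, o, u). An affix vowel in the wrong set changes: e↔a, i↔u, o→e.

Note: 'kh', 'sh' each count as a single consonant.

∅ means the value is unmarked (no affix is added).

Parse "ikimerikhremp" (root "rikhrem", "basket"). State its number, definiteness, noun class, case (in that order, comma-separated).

Segment: u-ki-ma-rikhrem-p.
number: ma- → dual.
definiteness: ki- → definite.
noun class: u- → class III.
case: -p → accusative.

dual, definite, class III, accusative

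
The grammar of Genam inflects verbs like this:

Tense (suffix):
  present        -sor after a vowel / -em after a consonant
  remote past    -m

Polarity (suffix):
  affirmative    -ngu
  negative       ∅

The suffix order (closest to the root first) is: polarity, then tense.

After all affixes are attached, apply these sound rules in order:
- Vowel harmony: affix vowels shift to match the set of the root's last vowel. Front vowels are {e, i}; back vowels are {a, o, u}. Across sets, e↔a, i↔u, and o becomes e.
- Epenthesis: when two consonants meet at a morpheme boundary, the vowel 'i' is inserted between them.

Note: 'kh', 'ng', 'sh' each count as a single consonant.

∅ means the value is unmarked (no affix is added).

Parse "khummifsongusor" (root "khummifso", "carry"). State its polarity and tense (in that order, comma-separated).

Segment: khummifso-ngu-sor.
polarity: -ngu → affirmative.
tense: -sor/em → present.

affirmative, present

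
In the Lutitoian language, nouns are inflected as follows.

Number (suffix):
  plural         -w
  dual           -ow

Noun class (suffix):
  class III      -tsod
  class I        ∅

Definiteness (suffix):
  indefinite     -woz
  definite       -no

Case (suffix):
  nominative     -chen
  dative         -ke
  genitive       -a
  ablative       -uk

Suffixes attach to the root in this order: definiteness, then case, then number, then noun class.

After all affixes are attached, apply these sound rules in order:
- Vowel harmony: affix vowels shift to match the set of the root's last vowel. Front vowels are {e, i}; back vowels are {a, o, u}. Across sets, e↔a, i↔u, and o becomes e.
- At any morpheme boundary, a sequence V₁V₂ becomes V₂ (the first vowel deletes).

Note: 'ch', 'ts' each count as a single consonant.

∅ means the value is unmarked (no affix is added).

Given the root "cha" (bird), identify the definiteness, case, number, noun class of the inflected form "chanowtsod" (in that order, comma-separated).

definite, genitive, dual, class III

Segment: cha-no-a-ow-tsod.
definiteness: -no → definite.
case: -a → genitive.
number: -ow → dual.
noun class: -tsod → class III.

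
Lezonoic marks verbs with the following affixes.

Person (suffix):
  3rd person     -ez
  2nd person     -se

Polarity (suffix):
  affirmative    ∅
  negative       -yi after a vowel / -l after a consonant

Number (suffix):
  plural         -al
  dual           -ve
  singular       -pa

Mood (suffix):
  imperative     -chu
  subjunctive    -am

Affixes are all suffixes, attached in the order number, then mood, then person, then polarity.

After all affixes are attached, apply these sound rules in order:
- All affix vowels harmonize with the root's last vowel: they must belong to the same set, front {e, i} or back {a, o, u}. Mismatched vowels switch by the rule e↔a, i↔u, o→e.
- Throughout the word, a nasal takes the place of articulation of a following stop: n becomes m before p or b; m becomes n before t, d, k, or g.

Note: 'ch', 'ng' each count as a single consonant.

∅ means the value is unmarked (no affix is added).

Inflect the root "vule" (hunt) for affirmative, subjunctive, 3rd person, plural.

Attach number plural -al → vuleal.
Attach mood subjunctive -am → vulealam.
Attach person 3rd person -ez → vulealamez.
polarity = affirmative: zero marking, form stays vulealamez.
Apply vowel harmony: vulealamez → vuleelemez.
Nasal assimilation: no change.

vuleelemez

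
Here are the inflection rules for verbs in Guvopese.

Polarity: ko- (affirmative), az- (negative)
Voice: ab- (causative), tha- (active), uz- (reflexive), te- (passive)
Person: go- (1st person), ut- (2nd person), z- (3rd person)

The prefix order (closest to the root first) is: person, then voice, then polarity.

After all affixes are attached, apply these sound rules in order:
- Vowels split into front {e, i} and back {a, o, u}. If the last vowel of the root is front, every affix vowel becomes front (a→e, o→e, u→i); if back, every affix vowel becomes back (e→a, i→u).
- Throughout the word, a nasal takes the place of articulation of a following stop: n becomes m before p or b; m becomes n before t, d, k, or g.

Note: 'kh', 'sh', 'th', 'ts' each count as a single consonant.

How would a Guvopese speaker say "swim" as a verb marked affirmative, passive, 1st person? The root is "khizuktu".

Attach person 1st person go- → gokhizuktu.
Attach voice passive te- → tegokhizuktu.
Attach polarity affirmative ko- → kotegokhizuktu.
Apply vowel harmony: kotegokhizuktu → kotagokhizuktu.
Nasal assimilation: no change.

kotagokhizuktu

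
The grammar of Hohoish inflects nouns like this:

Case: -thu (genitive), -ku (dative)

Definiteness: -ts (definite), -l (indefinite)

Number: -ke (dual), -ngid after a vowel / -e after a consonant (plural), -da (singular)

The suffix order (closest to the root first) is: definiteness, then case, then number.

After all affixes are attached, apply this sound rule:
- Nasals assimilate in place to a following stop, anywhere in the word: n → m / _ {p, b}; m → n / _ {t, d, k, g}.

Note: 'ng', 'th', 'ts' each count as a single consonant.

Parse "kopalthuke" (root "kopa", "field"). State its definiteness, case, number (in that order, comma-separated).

indefinite, genitive, dual

Segment: kopa-l-thu-ke.
definiteness: -l → indefinite.
case: -thu → genitive.
number: -ke → dual.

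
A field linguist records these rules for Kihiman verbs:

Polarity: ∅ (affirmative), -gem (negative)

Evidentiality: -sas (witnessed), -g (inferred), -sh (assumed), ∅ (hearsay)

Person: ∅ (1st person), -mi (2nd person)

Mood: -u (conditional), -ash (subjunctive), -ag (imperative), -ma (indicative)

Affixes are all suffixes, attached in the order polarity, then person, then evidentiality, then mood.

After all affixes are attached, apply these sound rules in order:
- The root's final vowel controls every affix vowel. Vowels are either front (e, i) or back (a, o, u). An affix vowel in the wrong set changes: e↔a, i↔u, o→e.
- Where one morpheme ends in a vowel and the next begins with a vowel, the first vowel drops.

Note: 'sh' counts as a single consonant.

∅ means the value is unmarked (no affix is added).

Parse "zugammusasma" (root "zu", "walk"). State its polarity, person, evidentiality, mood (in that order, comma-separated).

Segment: zu-gem-mi-sas-ma.
polarity: -gem → negative.
person: -mi → 2nd person.
evidentiality: -sas → witnessed.
mood: -ma → indicative.

negative, 2nd person, witnessed, indicative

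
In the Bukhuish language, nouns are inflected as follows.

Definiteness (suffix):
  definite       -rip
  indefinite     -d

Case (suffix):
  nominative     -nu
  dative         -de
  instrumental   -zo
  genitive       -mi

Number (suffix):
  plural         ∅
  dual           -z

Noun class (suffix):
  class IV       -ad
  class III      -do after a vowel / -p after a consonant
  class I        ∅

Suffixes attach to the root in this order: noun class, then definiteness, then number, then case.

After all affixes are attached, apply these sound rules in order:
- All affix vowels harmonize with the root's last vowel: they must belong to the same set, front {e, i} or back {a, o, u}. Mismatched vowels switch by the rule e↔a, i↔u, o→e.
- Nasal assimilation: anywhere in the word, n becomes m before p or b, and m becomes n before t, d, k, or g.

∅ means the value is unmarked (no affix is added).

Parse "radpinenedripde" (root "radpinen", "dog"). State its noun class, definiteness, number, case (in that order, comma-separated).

class IV, definite, plural, dative

Segment: radpinen-ad-rip-de.
noun class: -ad → class IV.
definiteness: -rip → definite.
number: ∅ → plural.
case: -de → dative.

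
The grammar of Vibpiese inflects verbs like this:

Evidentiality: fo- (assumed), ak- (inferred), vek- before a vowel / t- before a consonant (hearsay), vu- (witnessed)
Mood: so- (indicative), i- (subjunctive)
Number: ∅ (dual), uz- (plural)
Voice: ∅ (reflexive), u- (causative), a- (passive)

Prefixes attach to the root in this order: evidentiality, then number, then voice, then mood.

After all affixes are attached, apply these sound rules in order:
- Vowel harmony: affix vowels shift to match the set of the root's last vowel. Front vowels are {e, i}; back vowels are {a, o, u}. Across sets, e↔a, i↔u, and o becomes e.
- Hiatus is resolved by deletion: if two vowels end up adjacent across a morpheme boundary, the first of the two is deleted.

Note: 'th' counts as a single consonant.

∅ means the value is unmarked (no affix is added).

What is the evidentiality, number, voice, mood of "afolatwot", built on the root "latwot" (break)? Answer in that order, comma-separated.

Segment: i-a-fo-latwot.
evidentiality: fo- → assumed.
number: ∅ → dual.
voice: a- → passive.
mood: i- → subjunctive.

assumed, dual, passive, subjunctive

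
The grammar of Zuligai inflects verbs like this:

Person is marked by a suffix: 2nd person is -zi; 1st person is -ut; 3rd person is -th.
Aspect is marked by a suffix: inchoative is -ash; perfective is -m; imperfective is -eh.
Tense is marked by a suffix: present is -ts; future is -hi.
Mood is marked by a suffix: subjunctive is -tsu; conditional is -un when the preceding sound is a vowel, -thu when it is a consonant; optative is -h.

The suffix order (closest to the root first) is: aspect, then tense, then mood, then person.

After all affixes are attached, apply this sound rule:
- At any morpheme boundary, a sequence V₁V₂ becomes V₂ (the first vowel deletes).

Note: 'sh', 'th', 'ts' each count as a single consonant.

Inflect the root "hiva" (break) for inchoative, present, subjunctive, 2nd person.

Attach aspect inchoative -ash → hivaash.
Attach tense present -ts → hivaashts.
Attach mood subjunctive -tsu → hivaashtstsu.
Attach person 2nd person -zi → hivaashtstsuzi.
Apply vowel deletion: hivaashtstsuzi → hivashtstsuzi.

hivashtstsuzi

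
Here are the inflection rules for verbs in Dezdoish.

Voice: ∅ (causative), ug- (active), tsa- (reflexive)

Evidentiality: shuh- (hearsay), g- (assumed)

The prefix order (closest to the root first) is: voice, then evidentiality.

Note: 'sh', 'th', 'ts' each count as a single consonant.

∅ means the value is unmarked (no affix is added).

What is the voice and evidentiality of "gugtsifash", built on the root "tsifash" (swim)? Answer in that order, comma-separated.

Segment: g-ug-tsifash.
voice: ug- → active.
evidentiality: g- → assumed.

active, assumed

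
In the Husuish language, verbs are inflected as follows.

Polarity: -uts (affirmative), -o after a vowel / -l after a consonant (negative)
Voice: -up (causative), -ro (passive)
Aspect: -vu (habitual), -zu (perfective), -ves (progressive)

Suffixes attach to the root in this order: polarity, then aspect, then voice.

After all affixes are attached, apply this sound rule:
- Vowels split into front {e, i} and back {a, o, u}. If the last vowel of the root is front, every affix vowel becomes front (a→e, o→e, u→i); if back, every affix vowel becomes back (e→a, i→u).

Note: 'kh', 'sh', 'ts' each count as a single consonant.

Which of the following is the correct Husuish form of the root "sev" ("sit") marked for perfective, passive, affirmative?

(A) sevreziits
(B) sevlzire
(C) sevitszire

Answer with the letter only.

Attach polarity affirmative -uts → sevuts.
Attach aspect perfective -zu → sevutszu.
Attach voice passive -ro → sevutszuro.
Apply vowel harmony: sevutszuro → sevitszire.
So the correct form is sevitszire, option (C).
(B) sevlzire is wrong: it uses negative instead of affirmative for polarity.
(A) sevreziits is wrong: it has the affixes in the wrong order.

C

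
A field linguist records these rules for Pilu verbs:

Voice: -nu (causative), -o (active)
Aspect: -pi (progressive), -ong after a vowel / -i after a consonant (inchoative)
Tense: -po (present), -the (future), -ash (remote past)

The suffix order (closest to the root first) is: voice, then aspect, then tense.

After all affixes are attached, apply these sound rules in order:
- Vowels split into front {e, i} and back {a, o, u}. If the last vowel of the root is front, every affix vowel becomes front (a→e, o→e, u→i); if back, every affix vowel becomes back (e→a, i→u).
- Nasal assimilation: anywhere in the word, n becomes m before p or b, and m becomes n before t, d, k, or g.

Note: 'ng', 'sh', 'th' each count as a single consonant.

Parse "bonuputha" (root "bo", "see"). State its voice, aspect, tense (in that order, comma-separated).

causative, progressive, future

Segment: bo-nu-pi-the.
voice: -nu → causative.
aspect: -pi → progressive.
tense: -the → future.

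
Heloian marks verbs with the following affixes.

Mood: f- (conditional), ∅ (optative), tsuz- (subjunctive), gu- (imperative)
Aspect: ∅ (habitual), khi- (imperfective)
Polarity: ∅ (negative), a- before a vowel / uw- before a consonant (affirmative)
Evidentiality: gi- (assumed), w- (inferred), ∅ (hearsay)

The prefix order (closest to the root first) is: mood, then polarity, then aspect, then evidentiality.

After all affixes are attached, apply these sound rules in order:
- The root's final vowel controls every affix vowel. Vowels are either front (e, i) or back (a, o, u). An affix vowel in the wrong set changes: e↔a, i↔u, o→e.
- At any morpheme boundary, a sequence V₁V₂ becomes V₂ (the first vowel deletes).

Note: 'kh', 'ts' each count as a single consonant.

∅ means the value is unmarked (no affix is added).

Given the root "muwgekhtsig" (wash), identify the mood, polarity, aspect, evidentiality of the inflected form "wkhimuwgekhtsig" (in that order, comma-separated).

Segment: w-khi-muwgekhtsig.
mood: ∅ → optative.
polarity: ∅ → negative.
aspect: khi- → imperfective.
evidentiality: w- → inferred.

optative, negative, imperfective, inferred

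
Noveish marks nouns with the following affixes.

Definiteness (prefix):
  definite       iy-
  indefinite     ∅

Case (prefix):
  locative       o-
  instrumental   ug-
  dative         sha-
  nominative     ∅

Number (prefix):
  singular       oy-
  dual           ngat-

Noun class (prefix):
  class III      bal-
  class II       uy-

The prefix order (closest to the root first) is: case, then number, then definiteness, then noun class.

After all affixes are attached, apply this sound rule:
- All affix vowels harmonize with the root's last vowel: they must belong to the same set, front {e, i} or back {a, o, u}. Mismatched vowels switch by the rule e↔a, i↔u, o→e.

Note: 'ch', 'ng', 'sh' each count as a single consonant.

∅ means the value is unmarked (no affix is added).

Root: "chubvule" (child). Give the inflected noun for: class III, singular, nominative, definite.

beliyeychubvule

case = nominative: zero marking, form stays chubvule.
Attach number singular oy- → oychubvule.
Attach definiteness definite iy- → iyoychubvule.
Attach noun class class III bal- → baliyoychubvule.
Apply vowel harmony: baliyoychubvule → beliyeychubvule.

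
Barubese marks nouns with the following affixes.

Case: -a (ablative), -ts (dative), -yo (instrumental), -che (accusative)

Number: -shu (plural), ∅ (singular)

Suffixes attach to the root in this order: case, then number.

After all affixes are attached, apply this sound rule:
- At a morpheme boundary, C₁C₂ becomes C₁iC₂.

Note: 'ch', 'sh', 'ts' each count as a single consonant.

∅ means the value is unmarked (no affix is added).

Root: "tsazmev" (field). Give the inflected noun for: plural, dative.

tsazmevitsishu

Attach case dative -ts → tsazmevts.
Attach number plural -shu → tsazmevtsshu.
Apply epenthesis: tsazmevtsshu → tsazmevitsishu.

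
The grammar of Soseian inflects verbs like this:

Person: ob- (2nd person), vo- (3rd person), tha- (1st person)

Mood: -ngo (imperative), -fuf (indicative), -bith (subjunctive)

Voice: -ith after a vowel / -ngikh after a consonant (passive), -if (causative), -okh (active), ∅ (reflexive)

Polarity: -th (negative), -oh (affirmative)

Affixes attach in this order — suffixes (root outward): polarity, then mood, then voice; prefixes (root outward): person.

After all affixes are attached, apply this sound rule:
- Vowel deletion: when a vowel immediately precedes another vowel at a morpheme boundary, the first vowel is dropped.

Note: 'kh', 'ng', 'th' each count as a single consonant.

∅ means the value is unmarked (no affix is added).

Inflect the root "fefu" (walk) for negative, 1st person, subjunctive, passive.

thafefuthbithngikh

Attach polarity negative -th → fefuth.
Attach mood subjunctive -bith → fefuthbith.
Attach person 1st person tha- → thafefuthbith.
Attach voice passive -ngikh (after consonant 'th') → thafefuthbithngikh.
Vowel deletion: no change.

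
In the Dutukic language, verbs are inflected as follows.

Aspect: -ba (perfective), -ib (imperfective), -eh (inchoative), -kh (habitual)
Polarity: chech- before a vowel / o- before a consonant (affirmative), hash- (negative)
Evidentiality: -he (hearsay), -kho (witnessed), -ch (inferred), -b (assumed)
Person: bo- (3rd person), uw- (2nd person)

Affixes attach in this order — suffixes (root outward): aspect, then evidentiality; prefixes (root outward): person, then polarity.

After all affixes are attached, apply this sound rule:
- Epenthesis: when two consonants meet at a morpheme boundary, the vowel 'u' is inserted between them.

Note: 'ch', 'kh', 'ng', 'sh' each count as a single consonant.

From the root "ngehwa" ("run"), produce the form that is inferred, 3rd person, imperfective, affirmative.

obongehwaibuch

Attach person 3rd person bo- → bongehwa.
Attach aspect imperfective -ib → bongehwaib.
Attach evidentiality inferred -ch → bongehwaibch.
Attach polarity affirmative o- (before consonant 'b') → obongehwaibch.
Apply epenthesis: obongehwaibch → obongehwaibuch.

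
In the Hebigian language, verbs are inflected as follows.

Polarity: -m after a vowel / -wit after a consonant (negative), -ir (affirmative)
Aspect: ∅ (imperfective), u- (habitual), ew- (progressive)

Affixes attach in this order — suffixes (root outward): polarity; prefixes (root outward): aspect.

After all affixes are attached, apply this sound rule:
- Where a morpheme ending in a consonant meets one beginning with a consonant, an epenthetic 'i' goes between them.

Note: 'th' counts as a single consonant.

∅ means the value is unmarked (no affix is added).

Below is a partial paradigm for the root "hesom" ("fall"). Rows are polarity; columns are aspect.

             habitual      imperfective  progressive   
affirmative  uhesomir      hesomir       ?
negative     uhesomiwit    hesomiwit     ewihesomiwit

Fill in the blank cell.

ewihesomir

Attach polarity affirmative -ir → hesomir.
Attach aspect progressive ew- → ewhesomir.
Apply epenthesis: ewhesomir → ewihesomir.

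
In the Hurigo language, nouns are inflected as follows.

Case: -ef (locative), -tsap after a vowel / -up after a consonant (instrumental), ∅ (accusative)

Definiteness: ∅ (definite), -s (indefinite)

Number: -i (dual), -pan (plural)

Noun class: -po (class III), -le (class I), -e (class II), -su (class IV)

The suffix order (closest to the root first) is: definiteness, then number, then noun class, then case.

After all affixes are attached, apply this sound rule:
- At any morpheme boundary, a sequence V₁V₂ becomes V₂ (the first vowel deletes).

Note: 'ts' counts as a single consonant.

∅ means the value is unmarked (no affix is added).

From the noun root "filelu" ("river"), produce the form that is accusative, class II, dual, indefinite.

Attach definiteness indefinite -s → filelus.
Attach number dual -i → filelusi.
Attach noun class class II -e → filelusie.
case = accusative: zero marking, form stays filelusie.
Apply vowel deletion: filelusie → fileluse.

fileluse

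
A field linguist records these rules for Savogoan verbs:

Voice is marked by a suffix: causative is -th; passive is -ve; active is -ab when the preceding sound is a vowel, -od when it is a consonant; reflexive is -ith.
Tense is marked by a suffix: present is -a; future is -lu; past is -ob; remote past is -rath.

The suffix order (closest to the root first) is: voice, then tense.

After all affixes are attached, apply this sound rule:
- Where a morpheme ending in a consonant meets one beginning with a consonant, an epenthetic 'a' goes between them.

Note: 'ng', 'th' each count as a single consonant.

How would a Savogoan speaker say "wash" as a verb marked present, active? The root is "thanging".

thangingoda

Attach voice active -od (after consonant 'ng') → thangingod.
Attach tense present -a → thangingoda.
Epenthesis: no change.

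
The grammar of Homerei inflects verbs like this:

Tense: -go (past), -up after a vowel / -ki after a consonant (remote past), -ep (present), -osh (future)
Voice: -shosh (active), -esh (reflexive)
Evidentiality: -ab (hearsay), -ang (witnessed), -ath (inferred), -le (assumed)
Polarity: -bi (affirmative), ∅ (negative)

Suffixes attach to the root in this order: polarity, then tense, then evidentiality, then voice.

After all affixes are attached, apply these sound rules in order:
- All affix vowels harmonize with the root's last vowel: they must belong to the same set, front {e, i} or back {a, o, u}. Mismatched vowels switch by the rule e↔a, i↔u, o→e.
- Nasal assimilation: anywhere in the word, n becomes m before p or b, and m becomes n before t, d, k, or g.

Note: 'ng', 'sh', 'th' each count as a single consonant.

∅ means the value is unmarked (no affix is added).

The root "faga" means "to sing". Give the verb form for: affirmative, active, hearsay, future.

Attach polarity affirmative -bi → fagabi.
Attach tense future -osh → fagabiosh.
Attach evidentiality hearsay -ab → fagabioshab.
Attach voice active -shosh → fagabioshabshosh.
Apply vowel harmony: fagabioshabshosh → fagabuoshabshosh.
Nasal assimilation: no change.

fagabuoshabshosh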